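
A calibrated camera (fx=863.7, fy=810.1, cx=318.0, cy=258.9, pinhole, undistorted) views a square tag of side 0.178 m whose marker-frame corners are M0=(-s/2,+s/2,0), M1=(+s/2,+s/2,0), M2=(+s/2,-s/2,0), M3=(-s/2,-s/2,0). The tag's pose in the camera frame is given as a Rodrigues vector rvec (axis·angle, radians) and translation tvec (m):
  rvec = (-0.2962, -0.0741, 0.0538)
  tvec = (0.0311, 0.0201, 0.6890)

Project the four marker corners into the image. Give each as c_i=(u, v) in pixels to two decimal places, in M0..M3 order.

Intrinsics K: fx=863.7, fy=810.1, cx=318.0, cy=258.9
Marker side s = 0.178 m; corners in marker frame (Z=0):
  M0 = (-0.0890, +0.0890, 0)
  M1 = (+0.0890, +0.0890, 0)
  M2 = (+0.0890, -0.0890, 0)
  M3 = (-0.0890, -0.0890, 0)
rvec = (-0.2962, -0.0741, 0.0538), |rvec| = θ = 0.31003 rad = 17.764°
Rodrigues: sinθ=0.30509, 1−cosθ=0.04768; R = I + sinθ·[k]× + (1−cosθ)·[k]×²:
    [+0.99584 -0.04206 -0.08082]
    [+0.06383 +0.95505 +0.28950]
    [+0.06501 -0.29346 +0.95376]
t = (0.0311, 0.0201, 0.6890) m
M0: Pc = R·M0+t = (-0.06127, +0.09942, +0.65710); u = 863.7·(-0.06127)/0.65710 + 318.0 = 237.4619, v = 810.1·(+0.09942)/0.65710 + 258.9 = 381.4679
M1: Pc = R·M1+t = (+0.11599, +0.11078, +0.66867); u = 863.7·(+0.11599)/0.66867 + 318.0 = 467.8169, v = 810.1·(+0.11078)/0.66867 + 258.9 = 393.1112
M2: Pc = R·M2+t = (+0.12347, -0.05922, +0.72090); u = 863.7·(+0.12347)/0.72090 + 318.0 = 465.9302, v = 810.1·(-0.05922)/0.72090 + 258.9 = 192.3546
M3: Pc = R·M3+t = (-0.05379, -0.07058, +0.70933); u = 863.7·(-0.05379)/0.70933 + 318.0 = 252.5077, v = 810.1·(-0.07058)/0.70933 + 258.9 = 178.2933

c0=(237.46, 381.47) c1=(467.82, 393.11) c2=(465.93, 192.35) c3=(252.51, 178.29)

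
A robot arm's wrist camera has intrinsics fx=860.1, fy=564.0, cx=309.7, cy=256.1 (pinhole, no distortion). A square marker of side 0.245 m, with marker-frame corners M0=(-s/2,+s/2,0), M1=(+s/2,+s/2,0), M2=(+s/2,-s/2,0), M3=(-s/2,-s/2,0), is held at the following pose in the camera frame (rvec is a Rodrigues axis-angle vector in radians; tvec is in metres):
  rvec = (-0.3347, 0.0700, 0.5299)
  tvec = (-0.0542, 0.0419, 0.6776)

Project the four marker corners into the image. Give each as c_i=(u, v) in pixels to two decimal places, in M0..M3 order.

Intrinsics K: fx=860.1, fy=564.0, cx=309.7, cy=256.1
Marker side s = 0.245 m; corners in marker frame (Z=0):
  M0 = (-0.1225, +0.1225, 0)
  M1 = (+0.1225, +0.1225, 0)
  M2 = (+0.1225, -0.1225, 0)
  M3 = (-0.1225, -0.1225, 0)
rvec = (-0.3347, 0.0700, 0.5299), |rvec| = θ = 0.63065 rad = 36.134°
Rodrigues: sinθ=0.58967, 1−cosθ=0.19235; R = I + sinθ·[k]× + (1−cosθ)·[k]×²:
    [+0.86183 -0.50680 -0.02033]
    [+0.48414 +0.81001 +0.33089]
    [-0.15123 -0.29501 +0.94345]
t = (-0.0542, 0.0419, 0.6776) m
M0: Pc = R·M0+t = (-0.22186, +0.08182, +0.65999); u = 860.1·(-0.22186)/0.65999 + 309.7 = 20.5751, v = 564.0·(+0.08182)/0.65999 + 256.1 = 326.0205
M1: Pc = R·M1+t = (-0.01071, +0.20043, +0.62294); u = 860.1·(-0.01071)/0.62294 + 309.7 = 294.9136, v = 564.0·(+0.20043)/0.62294 + 256.1 = 437.5705
M2: Pc = R·M2+t = (+0.11346, +0.00198, +0.69521); u = 860.1·(+0.11346)/0.69521 + 309.7 = 450.0653, v = 564.0·(+0.00198)/0.69521 + 256.1 = 257.7061
M3: Pc = R·M3+t = (-0.09769, -0.11663, +0.73226); u = 860.1·(-0.09769)/0.73226 + 309.7 = 194.9548, v = 564.0·(-0.11663)/0.73226 + 256.1 = 166.2674

c0=(20.58, 326.02) c1=(294.91, 437.57) c2=(450.07, 257.71) c3=(194.95, 166.27)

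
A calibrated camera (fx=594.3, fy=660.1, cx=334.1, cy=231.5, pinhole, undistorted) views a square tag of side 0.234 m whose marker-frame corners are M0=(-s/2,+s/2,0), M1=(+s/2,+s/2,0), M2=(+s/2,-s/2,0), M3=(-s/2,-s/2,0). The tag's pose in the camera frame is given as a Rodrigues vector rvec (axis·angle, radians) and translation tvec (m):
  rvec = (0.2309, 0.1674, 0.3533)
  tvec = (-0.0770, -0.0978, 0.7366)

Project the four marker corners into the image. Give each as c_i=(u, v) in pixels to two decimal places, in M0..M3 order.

c0=(164.32, 203.42) c1=(328.96, 276.37) c2=(393.21, 76.78) c3=(212.57, 5.73)

Intrinsics K: fx=594.3, fy=660.1, cx=334.1, cy=231.5
Marker side s = 0.234 m; corners in marker frame (Z=0):
  M0 = (-0.1170, +0.1170, 0)
  M1 = (+0.1170, +0.1170, 0)
  M2 = (+0.1170, -0.1170, 0)
  M3 = (-0.1170, -0.1170, 0)
rvec = (0.2309, 0.1674, 0.3533), |rvec| = θ = 0.45405 rad = 26.015°
Rodrigues: sinθ=0.43861, 1−cosθ=0.10132; R = I + sinθ·[k]× + (1−cosθ)·[k]×²:
    [+0.92488 -0.32229 +0.20180]
    [+0.36028 +0.91245 -0.19398]
    [-0.12161 +0.25211 +0.96003]
t = (-0.0770, -0.0978, 0.7366) m
M0: Pc = R·M0+t = (-0.22292, -0.03320, +0.78033); u = 594.3·(-0.22292)/0.78033 + 334.1 = 164.3239, v = 660.1·(-0.03320)/0.78033 + 231.5 = 203.4185
M1: Pc = R·M1+t = (-0.00650, +0.05111, +0.75187); u = 594.3·(-0.00650)/0.75187 + 334.1 = 328.9649, v = 660.1·(+0.05111)/0.75187 + 231.5 = 276.3717
M2: Pc = R·M2+t = (+0.06892, -0.16240, +0.69287); u = 594.3·(+0.06892)/0.69287 + 334.1 = 393.2140, v = 660.1·(-0.16240)/0.69287 + 231.5 = 76.7780
M3: Pc = R·M3+t = (-0.14750, -0.24671, +0.72133); u = 594.3·(-0.14750)/0.72133 + 334.1 = 212.5730, v = 660.1·(-0.24671)/0.72133 + 231.5 = 5.7326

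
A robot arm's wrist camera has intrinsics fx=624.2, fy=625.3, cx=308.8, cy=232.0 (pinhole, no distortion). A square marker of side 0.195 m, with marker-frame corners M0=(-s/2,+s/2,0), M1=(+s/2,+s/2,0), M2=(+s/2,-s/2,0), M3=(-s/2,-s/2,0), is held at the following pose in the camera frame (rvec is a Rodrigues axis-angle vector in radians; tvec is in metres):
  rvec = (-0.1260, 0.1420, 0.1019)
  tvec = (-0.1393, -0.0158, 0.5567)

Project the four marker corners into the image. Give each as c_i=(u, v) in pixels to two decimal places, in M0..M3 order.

Intrinsics K: fx=624.2, fy=625.3, cx=308.8, cy=232.0
Marker side s = 0.195 m; corners in marker frame (Z=0):
  M0 = (-0.0975, +0.0975, 0)
  M1 = (+0.0975, +0.0975, 0)
  M2 = (+0.0975, -0.0975, 0)
  M3 = (-0.0975, -0.0975, 0)
rvec = (-0.1260, 0.1420, 0.1019), |rvec| = θ = 0.21546 rad = 12.345°
Rodrigues: sinθ=0.21380, 1−cosθ=0.02312; R = I + sinθ·[k]× + (1−cosθ)·[k]×²:
    [+0.98479 -0.11002 +0.13451]
    [+0.09220 +0.98692 +0.13223]
    [-0.14730 -0.11782 +0.98205]
t = (-0.1393, -0.0158, 0.5567) m
M0: Pc = R·M0+t = (-0.24604, +0.07144, +0.55957); u = 624.2·(-0.24604)/0.55957 + 308.8 = 34.3401, v = 625.3·(+0.07144)/0.55957 + 232.0 = 311.8256
M1: Pc = R·M1+t = (-0.05401, +0.08941, +0.53085); u = 624.2·(-0.05401)/0.53085 + 308.8 = 245.2914, v = 625.3·(+0.08941)/0.53085 + 232.0 = 337.3231
M2: Pc = R·M2+t = (-0.03256, -0.10304, +0.55383); u = 624.2·(-0.03256)/0.55383 + 308.8 = 272.1071, v = 625.3·(-0.10304)/0.55383 + 232.0 = 115.6677
M3: Pc = R·M3+t = (-0.22459, -0.12101, +0.58255); u = 624.2·(-0.22459)/0.58255 + 308.8 = 68.1533, v = 625.3·(-0.12101)/0.58255 + 232.0 = 102.1048

c0=(34.34, 311.83) c1=(245.29, 337.32) c2=(272.11, 115.67) c3=(68.15, 102.10)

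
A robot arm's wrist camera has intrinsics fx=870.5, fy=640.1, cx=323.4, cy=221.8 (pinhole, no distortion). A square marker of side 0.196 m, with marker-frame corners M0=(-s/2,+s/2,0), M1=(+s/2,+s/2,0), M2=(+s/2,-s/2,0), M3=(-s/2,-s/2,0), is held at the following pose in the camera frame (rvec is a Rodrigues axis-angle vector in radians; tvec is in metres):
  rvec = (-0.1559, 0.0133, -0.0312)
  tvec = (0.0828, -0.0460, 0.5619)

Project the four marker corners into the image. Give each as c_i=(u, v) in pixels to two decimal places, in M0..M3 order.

c0=(304.01, 284.80) c1=(616.47, 277.66) c2=(592.07, 59.67) c3=(296.17, 67.23)

Intrinsics K: fx=870.5, fy=640.1, cx=323.4, cy=221.8
Marker side s = 0.196 m; corners in marker frame (Z=0):
  M0 = (-0.0980, +0.0980, 0)
  M1 = (+0.0980, +0.0980, 0)
  M2 = (+0.0980, -0.0980, 0)
  M3 = (-0.0980, -0.0980, 0)
rvec = (-0.1559, 0.0133, -0.0312), |rvec| = θ = 0.15955 rad = 9.141°
Rodrigues: sinθ=0.15887, 1−cosθ=0.01270; R = I + sinθ·[k]× + (1−cosθ)·[k]×²:
    [+0.99943 +0.03003 +0.01567]
    [-0.03210 +0.98739 +0.15503]
    [-0.01082 -0.15545 +0.98779]
t = (0.0828, -0.0460, 0.5619) m
M0: Pc = R·M0+t = (-0.01220, +0.05391, +0.54773); u = 870.5·(-0.01220)/0.54773 + 323.4 = 304.0098, v = 640.1·(+0.05391)/0.54773 + 221.8 = 284.8019
M1: Pc = R·M1+t = (+0.18369, +0.04762, +0.54561); u = 870.5·(+0.18369)/0.54561 + 323.4 = 616.4677, v = 640.1·(+0.04762)/0.54561 + 221.8 = 277.6649
M2: Pc = R·M2+t = (+0.17780, -0.14591, +0.57607); u = 870.5·(+0.17780)/0.57607 + 323.4 = 592.0728, v = 640.1·(-0.14591)/0.57607 + 221.8 = 59.6732
M3: Pc = R·M3+t = (-0.01809, -0.13962, +0.57819); u = 870.5·(-0.01809)/0.57819 + 323.4 = 296.1691, v = 640.1·(-0.13962)/0.57819 + 221.8 = 67.2334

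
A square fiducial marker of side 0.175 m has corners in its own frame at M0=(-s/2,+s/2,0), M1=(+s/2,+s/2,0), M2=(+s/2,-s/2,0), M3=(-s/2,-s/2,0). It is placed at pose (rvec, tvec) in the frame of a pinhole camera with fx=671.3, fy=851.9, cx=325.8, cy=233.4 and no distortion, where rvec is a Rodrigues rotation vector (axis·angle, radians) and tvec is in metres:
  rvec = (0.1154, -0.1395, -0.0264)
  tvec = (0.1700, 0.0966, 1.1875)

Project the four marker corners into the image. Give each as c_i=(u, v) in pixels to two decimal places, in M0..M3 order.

Intrinsics K: fx=671.3, fy=851.9, cx=325.8, cy=233.4
Marker side s = 0.175 m; corners in marker frame (Z=0):
  M0 = (-0.0875, +0.0875, 0)
  M1 = (+0.0875, +0.0875, 0)
  M2 = (+0.0875, -0.0875, 0)
  M3 = (-0.0875, -0.0875, 0)
rvec = (0.1154, -0.1395, -0.0264), |rvec| = θ = 0.18296 rad = 10.483°
Rodrigues: sinθ=0.18194, 1−cosθ=0.01669; R = I + sinθ·[k]× + (1−cosθ)·[k]×²:
    [+0.98995 +0.01823 -0.14024]
    [-0.03428 +0.99301 -0.11292]
    [+0.13720 +0.11659 +0.98366]
t = (0.1700, 0.0966, 1.1875) m
M0: Pc = R·M0+t = (+0.08497, +0.18649, +1.18570); u = 671.3·(+0.08497)/1.18570 + 325.8 = 373.9094, v = 851.9·(+0.18649)/1.18570 + 233.4 = 367.3881
M1: Pc = R·M1+t = (+0.25822, +0.18049, +1.20971); u = 671.3·(+0.25822)/1.20971 + 325.8 = 469.0908, v = 851.9·(+0.18049)/1.20971 + 233.4 = 360.5040
M2: Pc = R·M2+t = (+0.25503, +0.00671, +1.18930); u = 671.3·(+0.25503)/1.18930 + 325.8 = 469.7488, v = 851.9·(+0.00671)/1.18930 + 233.4 = 238.2078
M3: Pc = R·M3+t = (+0.08178, +0.01271, +1.16529); u = 671.3·(+0.08178)/1.16529 + 325.8 = 372.9144, v = 851.9·(+0.01271)/1.16529 + 233.4 = 242.6924

c0=(373.91, 367.39) c1=(469.09, 360.50) c2=(469.75, 238.21) c3=(372.91, 242.69)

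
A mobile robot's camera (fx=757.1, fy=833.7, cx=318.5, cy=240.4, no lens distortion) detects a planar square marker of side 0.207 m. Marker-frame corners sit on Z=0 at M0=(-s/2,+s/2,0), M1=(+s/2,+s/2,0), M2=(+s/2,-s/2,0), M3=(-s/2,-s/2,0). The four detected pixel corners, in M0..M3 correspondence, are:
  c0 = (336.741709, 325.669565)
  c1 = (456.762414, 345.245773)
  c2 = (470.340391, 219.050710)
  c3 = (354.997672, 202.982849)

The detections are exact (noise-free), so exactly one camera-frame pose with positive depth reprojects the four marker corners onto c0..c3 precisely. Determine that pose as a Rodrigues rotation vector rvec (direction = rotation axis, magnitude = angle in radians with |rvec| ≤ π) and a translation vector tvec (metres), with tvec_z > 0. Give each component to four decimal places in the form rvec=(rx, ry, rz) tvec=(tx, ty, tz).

Intrinsics K: fx=757.1, fy=833.7, cx=318.5, cy=240.4
Marker side s = 0.207 m; corners in marker frame (Z=0):
  M0 = (-0.1035, +0.1035, 0)
  M1 = (+0.1035, +0.1035, 0)
  M2 = (+0.1035, -0.1035, 0)
  M3 = (-0.1035, -0.1035, 0)
Detected image corners:
  c0 = (336.741709, 325.669565) px
  c1 = (456.762414, 345.245773) px
  c2 = (470.340391, 219.050710) px
  c3 = (354.997672, 202.982849) px
Planar DLT: solve 8×8 A·h = b for H (H[2,2]=1):
  H  [+525.11519 -160.57350 +404.23123]
  H  [+56.78058 +544.65853 +271.80934]
  H  [-0.10663 -0.20646 +1.00000]
B = K⁻¹H; ‖b₁‖=0.752624, ‖b₂‖=0.752624; λ = 2/(‖b₁‖+‖b₂‖) = 1.328685, sign → tz>0 ⇒ λ=+1.328685
r₁ = λ·B[:,0] = (+0.98116,+0.13135,-0.14168); r₂ = λ·B[:,1] = (-0.16640,+0.94713,-0.27432)
r₃ = r₁×r₂ = (+0.09816,+0.29272,+0.95115); SVD([r₁ r₂ r₃]) → R = UVᵀ:
  R  [+0.98116 -0.16640 +0.09816]
  R  [+0.13135 +0.94713 +0.29272]
  R  [-0.14168 -0.27432 +0.95115]
t = (+0.15046, +0.05006, +1.32868) m
tr R = 2.879440; θ = arccos((tr R − 1)/2) = 0.348986 rad = 19.995°
axis k = ((R−Rᵀ)₃₂, (R−Rᵀ)₁₃, (R−Rᵀ)₂₁) / (2 sinθ) = (-0.829137, +0.350690, +0.435371)
rvec = θ·k = (-0.289357, +0.122386, +0.151938)

rvec=(-0.2894, 0.1224, 0.1519) tvec=(0.1505, 0.0501, 1.3287)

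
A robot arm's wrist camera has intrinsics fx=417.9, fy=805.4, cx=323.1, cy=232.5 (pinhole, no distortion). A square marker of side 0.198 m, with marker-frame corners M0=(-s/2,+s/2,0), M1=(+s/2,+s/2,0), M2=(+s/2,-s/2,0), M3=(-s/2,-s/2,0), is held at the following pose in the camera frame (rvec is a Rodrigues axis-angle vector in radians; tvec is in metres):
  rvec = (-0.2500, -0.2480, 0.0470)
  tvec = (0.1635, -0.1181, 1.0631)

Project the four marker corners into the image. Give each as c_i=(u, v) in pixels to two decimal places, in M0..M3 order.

c0=(350.32, 208.80) c1=(424.59, 221.37) c2=(421.20, 82.97) c3=(350.24, 64.89)

Intrinsics K: fx=417.9, fy=805.4, cx=323.1, cy=232.5
Marker side s = 0.198 m; corners in marker frame (Z=0):
  M0 = (-0.0990, +0.0990, 0)
  M1 = (+0.0990, +0.0990, 0)
  M2 = (+0.0990, -0.0990, 0)
  M3 = (-0.0990, -0.0990, 0)
rvec = (-0.2500, -0.2480, 0.0470), |rvec| = θ = 0.35526 rad = 20.355°
Rodrigues: sinθ=0.34784, 1−cosθ=0.06245; R = I + sinθ·[k]× + (1−cosθ)·[k]×²:
    [+0.96848 -0.01534 -0.24863]
    [+0.07669 +0.96798 +0.23901]
    [+0.23700 -0.25054 +0.93865]
t = (0.1635, -0.1181, 1.0631) m
M0: Pc = R·M0+t = (+0.06610, -0.02986, +1.01483); u = 417.9·(+0.06610)/1.01483 + 323.1 = 350.3202, v = 805.4·(-0.02986)/1.01483 + 232.5 = 208.8006
M1: Pc = R·M1+t = (+0.25786, -0.01468, +1.06176); u = 417.9·(+0.25786)/1.06176 + 323.1 = 424.5917, v = 805.4·(-0.01468)/1.06176 + 232.5 = 221.3668
M2: Pc = R·M2+t = (+0.26090, -0.20634, +1.11137); u = 417.9·(+0.26090)/1.11137 + 323.1 = 421.2038, v = 805.4·(-0.20634)/1.11137 + 232.5 = 82.9684
M3: Pc = R·M3+t = (+0.06914, -0.22152, +1.06444); u = 417.9·(+0.06914)/1.06444 + 323.1 = 350.2443, v = 805.4·(-0.22152)/1.06444 + 232.5 = 64.8864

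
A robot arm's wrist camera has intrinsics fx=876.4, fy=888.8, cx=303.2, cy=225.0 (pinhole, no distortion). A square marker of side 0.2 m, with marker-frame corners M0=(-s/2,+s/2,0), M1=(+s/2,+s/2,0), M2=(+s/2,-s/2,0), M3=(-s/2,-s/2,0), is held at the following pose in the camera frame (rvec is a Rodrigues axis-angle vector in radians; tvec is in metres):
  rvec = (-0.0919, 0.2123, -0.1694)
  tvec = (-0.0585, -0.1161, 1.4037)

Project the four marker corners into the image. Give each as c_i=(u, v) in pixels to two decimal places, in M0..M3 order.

Intrinsics K: fx=876.4, fy=888.8, cx=303.2, cy=225.0
Marker side s = 0.2 m; corners in marker frame (Z=0):
  M0 = (-0.1000, +0.1000, 0)
  M1 = (+0.1000, +0.1000, 0)
  M2 = (+0.1000, -0.1000, 0)
  M3 = (-0.1000, -0.1000, 0)
rvec = (-0.0919, 0.2123, -0.1694), |rvec| = θ = 0.28673 rad = 16.428°
Rodrigues: sinθ=0.28282, 1−cosθ=0.04083; R = I + sinθ·[k]× + (1−cosθ)·[k]×²:
    [+0.96337 +0.15740 +0.21713]
    [-0.17678 +0.98156 +0.07279]
    [-0.20167 -0.10850 +0.97342]
t = (-0.0585, -0.1161, 1.4037) m
M0: Pc = R·M0+t = (-0.13910, -0.00027, +1.41302); u = 876.4·(-0.13910)/1.41302 + 303.2 = 216.9275, v = 888.8·(-0.00027)/1.41302 + 225.0 = 224.8322
M1: Pc = R·M1+t = (+0.05358, -0.03562, +1.37268); u = 876.4·(+0.05358)/1.37268 + 303.2 = 337.4065, v = 888.8·(-0.03562)/1.37268 + 225.0 = 201.9350
M2: Pc = R·M2+t = (+0.02210, -0.23193, +1.39438); u = 876.4·(+0.02210)/1.39438 + 303.2 = 317.0883, v = 888.8·(-0.23193)/1.39438 + 225.0 = 77.1624
M3: Pc = R·M3+t = (-0.17058, -0.19658, +1.43472); u = 876.4·(-0.17058)/1.43472 + 303.2 = 199.0028, v = 888.8·(-0.19658)/1.43472 + 225.0 = 103.2210

c0=(216.93, 224.83) c1=(337.41, 201.93) c2=(317.09, 77.16) c3=(199.00, 103.22)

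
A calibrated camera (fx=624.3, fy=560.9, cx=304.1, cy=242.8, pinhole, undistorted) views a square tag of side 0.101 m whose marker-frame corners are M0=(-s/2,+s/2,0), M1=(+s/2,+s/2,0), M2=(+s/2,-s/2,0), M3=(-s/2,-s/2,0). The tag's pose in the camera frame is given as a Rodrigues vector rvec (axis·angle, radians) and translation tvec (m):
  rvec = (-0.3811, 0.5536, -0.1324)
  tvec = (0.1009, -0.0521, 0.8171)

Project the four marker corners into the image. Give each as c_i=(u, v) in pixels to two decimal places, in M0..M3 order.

c0=(349.14, 246.72) c1=(420.88, 230.57) c2=(413.64, 166.86) c3=(345.57, 185.91)

Intrinsics K: fx=624.3, fy=560.9, cx=304.1, cy=242.8
Marker side s = 0.101 m; corners in marker frame (Z=0):
  M0 = (-0.0505, +0.0505, 0)
  M1 = (+0.0505, +0.0505, 0)
  M2 = (+0.0505, -0.0505, 0)
  M3 = (-0.0505, -0.0505, 0)
rvec = (-0.3811, 0.5536, -0.1324), |rvec| = θ = 0.68501 rad = 39.248°
Rodrigues: sinθ=0.63268, 1−cosθ=0.22559; R = I + sinθ·[k]× + (1−cosθ)·[k]×²:
    [+0.84424 +0.02086 +0.53557]
    [-0.22371 +0.92175 +0.31675]
    [-0.48705 -0.38722 +0.78284]
t = (0.1009, -0.0521, 0.8171) m
M0: Pc = R·M0+t = (+0.05932, +0.00575, +0.82214); u = 624.3·(+0.05932)/0.82214 + 304.1 = 349.1447, v = 560.9·(+0.00575)/0.82214 + 242.8 = 246.7201
M1: Pc = R·M1+t = (+0.14459, -0.01685, +0.77295); u = 624.3·(+0.14459)/0.77295 + 304.1 = 420.8810, v = 560.9·(-0.01685)/0.77295 + 242.8 = 230.5732
M2: Pc = R·M2+t = (+0.14248, -0.10995, +0.81206); u = 624.3·(+0.14248)/0.81206 + 304.1 = 413.6372, v = 560.9·(-0.10995)/0.81206 + 242.8 = 166.8589
M3: Pc = R·M3+t = (+0.05721, -0.08735, +0.86125); u = 624.3·(+0.05721)/0.86125 + 304.1 = 345.5722, v = 560.9·(-0.08735)/0.86125 + 242.8 = 185.9117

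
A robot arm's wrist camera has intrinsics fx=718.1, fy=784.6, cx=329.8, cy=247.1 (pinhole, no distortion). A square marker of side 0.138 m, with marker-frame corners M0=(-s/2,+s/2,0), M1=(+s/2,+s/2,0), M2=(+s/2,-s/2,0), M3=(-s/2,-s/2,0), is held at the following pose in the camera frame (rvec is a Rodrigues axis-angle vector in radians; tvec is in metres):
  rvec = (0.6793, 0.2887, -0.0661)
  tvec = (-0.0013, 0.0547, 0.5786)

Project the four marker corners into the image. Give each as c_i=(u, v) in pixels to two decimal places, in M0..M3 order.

c0=(266.11, 377.04) c1=(419.92, 391.55) c2=(405.09, 252.19) c3=(229.05, 245.32)

Intrinsics K: fx=718.1, fy=784.6, cx=329.8, cy=247.1
Marker side s = 0.138 m; corners in marker frame (Z=0):
  M0 = (-0.0690, +0.0690, 0)
  M1 = (+0.0690, +0.0690, 0)
  M2 = (+0.0690, -0.0690, 0)
  M3 = (-0.0690, -0.0690, 0)
rvec = (0.6793, 0.2887, -0.0661), |rvec| = θ = 0.74106 rad = 42.459°
Rodrigues: sinθ=0.67507, 1−cosθ=0.26224; R = I + sinθ·[k]× + (1−cosθ)·[k]×²:
    [+0.95811 +0.15386 +0.24155]
    [+0.03344 +0.77756 -0.62792]
    [-0.28443 +0.60970 +0.73984]
t = (-0.0013, 0.0547, 0.5786) m
M0: Pc = R·M0+t = (-0.05679, +0.10604, +0.64030); u = 718.1·(-0.05679)/0.64030 + 329.8 = 266.1058, v = 784.6·(+0.10604)/0.64030 + 247.1 = 377.0437
M1: Pc = R·M1+t = (+0.07543, +0.11066, +0.60104); u = 718.1·(+0.07543)/0.60104 + 329.8 = 419.9162, v = 784.6·(+0.11066)/0.60104 + 247.1 = 391.5534
M2: Pc = R·M2+t = (+0.05419, +0.00336, +0.51690); u = 718.1·(+0.05419)/0.51690 + 329.8 = 405.0867, v = 784.6·(+0.00336)/0.51690 + 247.1 = 252.1936
M3: Pc = R·M3+t = (-0.07803, -0.00126, +0.55616); u = 718.1·(-0.07803)/0.55616 + 329.8 = 229.0536, v = 784.6·(-0.00126)/0.55616 + 247.1 = 245.3245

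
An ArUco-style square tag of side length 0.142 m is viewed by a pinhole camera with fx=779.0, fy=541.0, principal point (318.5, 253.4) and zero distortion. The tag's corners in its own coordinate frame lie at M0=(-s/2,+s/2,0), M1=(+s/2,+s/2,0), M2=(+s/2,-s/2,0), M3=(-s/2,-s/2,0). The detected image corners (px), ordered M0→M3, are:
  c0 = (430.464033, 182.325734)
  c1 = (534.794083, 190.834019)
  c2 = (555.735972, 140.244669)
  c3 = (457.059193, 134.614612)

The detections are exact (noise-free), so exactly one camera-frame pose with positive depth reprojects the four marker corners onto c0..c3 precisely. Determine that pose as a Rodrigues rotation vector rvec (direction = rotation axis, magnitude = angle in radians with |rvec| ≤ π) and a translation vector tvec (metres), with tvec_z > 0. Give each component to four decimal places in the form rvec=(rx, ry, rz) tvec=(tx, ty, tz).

rvec=(-0.6133, 0.3212, 0.2823) tvec=(0.2447, -0.1856, 1.0880)

Intrinsics K: fx=779.0, fy=541.0, cx=318.5, cy=253.4
Marker side s = 0.142 m; corners in marker frame (Z=0):
  M0 = (-0.0710, +0.0710, 0)
  M1 = (+0.0710, +0.0710, 0)
  M2 = (+0.0710, -0.0710, 0)
  M3 = (-0.0710, -0.0710, 0)
Detected image corners:
  c0 = (430.464033, 182.325734) px
  c1 = (534.794083, 190.834019) px
  c2 = (555.735972, 140.244669) px
  c3 = (457.059193, 134.614612) px
Planar DLT: solve 8×8 A·h = b for H (H[2,2]=1):
  H  [+543.84294 -401.70781 +493.67138]
  H  [-6.34889 +269.27454 +161.09327]
  H  [-0.34438 -0.47286 +1.00000]
B = K⁻¹H; ‖b₁‖=0.919118, ‖b₂‖=0.919118; λ = 2/(‖b₁‖+‖b₂‖) = 1.087999, sign → tz>0 ⇒ λ=+1.087999
r₁ = λ·B[:,0] = (+0.91276,+0.16273,-0.37469); r₂ = λ·B[:,1] = (-0.35070,+0.78251,-0.51447)
r₃ = r₁×r₂ = (+0.20948,+0.60099,+0.77131); SVD([r₁ r₂ r₃]) → R = UVᵀ:
  R  [+0.91276 -0.35070 +0.20948]
  R  [+0.16273 +0.78251 +0.60099]
  R  [-0.37469 -0.51447 +0.77131]
t = (+0.24466, -0.18564, +1.08800) m
tr R = 2.466583; θ = arccos((tr R − 1)/2) = 0.747646 rad = 42.837°
axis k = ((R−Rᵀ)₃₂, (R−Rᵀ)₁₃, (R−Rᵀ)₂₁) / (2 sinθ) = (-0.820302, +0.429585, +0.377573)
rvec = θ·k = (-0.613295, +0.321178, +0.282291)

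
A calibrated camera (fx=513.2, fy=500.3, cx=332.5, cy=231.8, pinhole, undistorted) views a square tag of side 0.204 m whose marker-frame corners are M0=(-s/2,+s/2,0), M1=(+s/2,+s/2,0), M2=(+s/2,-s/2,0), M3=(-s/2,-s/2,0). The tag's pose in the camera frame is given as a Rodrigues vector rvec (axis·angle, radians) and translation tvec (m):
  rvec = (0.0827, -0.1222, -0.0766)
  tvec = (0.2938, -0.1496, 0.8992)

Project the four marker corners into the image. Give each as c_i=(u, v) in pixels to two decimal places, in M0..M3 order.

c0=(447.12, 209.49) c1=(556.71, 201.06) c2=(552.86, 88.07) c3=(440.95, 93.57)

Intrinsics K: fx=513.2, fy=500.3, cx=332.5, cy=231.8
Marker side s = 0.204 m; corners in marker frame (Z=0):
  M0 = (-0.1020, +0.1020, 0)
  M1 = (+0.1020, +0.1020, 0)
  M2 = (+0.1020, -0.1020, 0)
  M3 = (-0.1020, -0.1020, 0)
rvec = (0.0827, -0.1222, -0.0766), |rvec| = θ = 0.16625 rad = 9.526°
Rodrigues: sinθ=0.16549, 1−cosθ=0.01379; R = I + sinθ·[k]× + (1−cosθ)·[k]×²:
    [+0.98962 +0.07121 -0.12480]
    [-0.08129 +0.99366 -0.07765]
    [+0.11848 +0.08699 +0.98914]
t = (0.2938, -0.1496, 0.8992) m
M0: Pc = R·M0+t = (+0.20012, -0.03996, +0.89599); u = 513.2·(+0.20012)/0.89599 + 332.5 = 447.1246, v = 500.3·(-0.03996)/0.89599 + 231.8 = 209.4900
M1: Pc = R·M1+t = (+0.40200, -0.05654, +0.92016); u = 513.2·(+0.40200)/0.92016 + 332.5 = 556.7103, v = 500.3·(-0.05654)/0.92016 + 231.8 = 201.0596
M2: Pc = R·M2+t = (+0.38748, -0.25924, +0.90241); u = 513.2·(+0.38748)/0.90241 + 332.5 = 552.8584, v = 500.3·(-0.25924)/0.90241 + 231.8 = 88.0738
M3: Pc = R·M3+t = (+0.18560, -0.24266, +0.87824); u = 513.2·(+0.18560)/0.87824 + 332.5 = 440.9524, v = 500.3·(-0.24266)/0.87824 + 231.8 = 93.5651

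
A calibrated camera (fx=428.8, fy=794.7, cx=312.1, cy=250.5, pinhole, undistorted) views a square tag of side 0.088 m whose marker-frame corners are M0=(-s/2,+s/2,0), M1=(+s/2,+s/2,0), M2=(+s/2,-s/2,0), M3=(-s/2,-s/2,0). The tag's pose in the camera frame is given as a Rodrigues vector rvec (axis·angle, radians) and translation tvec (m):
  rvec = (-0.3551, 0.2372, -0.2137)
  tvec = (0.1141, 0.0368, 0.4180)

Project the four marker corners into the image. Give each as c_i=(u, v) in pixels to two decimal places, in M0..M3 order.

Intrinsics K: fx=428.8, fy=794.7, cx=312.1, cy=250.5
Marker side s = 0.088 m; corners in marker frame (Z=0):
  M0 = (-0.0440, +0.0440, 0)
  M1 = (+0.0440, +0.0440, 0)
  M2 = (+0.0440, -0.0440, 0)
  M3 = (-0.0440, -0.0440, 0)
rvec = (-0.3551, 0.2372, -0.2137), |rvec| = θ = 0.47752 rad = 27.360°
Rodrigues: sinθ=0.45958, 1−cosθ=0.11186; R = I + sinθ·[k]× + (1−cosθ)·[k]×²:
    [+0.95000 +0.16435 +0.26551]
    [-0.24699 +0.91574 +0.31689]
    [-0.19106 -0.36662 +0.91054]
t = (0.1141, 0.0368, 0.4180) m
M0: Pc = R·M0+t = (+0.07953, +0.08796, +0.41028); u = 428.8·(+0.07953)/0.41028 + 312.1 = 395.2226, v = 794.7·(+0.08796)/0.41028 + 250.5 = 420.8780
M1: Pc = R·M1+t = (+0.16313, +0.06622, +0.39346); u = 428.8·(+0.16313)/0.39346 + 312.1 = 489.8826, v = 794.7·(+0.06622)/0.39346 + 250.5 = 384.2586
M2: Pc = R·M2+t = (+0.14867, -0.01436, +0.42572); u = 428.8·(+0.14867)/0.42572 + 312.1 = 461.8423, v = 794.7·(-0.01436)/0.42572 + 250.5 = 223.6941
M3: Pc = R·M3+t = (+0.06507, +0.00738, +0.44254); u = 428.8·(+0.06507)/0.44254 + 312.1 = 375.1488, v = 794.7·(+0.00738)/0.44254 + 250.5 = 263.7441

c0=(395.22, 420.88) c1=(489.88, 384.26) c2=(461.84, 223.69) c3=(375.15, 263.74)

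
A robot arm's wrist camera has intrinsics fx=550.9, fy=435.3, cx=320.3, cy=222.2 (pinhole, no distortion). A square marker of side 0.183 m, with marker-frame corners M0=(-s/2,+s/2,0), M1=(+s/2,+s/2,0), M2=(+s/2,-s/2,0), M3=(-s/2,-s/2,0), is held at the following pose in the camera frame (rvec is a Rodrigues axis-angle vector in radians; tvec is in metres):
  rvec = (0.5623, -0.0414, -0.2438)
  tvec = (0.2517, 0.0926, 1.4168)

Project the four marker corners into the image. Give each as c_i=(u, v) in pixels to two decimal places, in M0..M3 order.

c0=(388.90, 278.36) c1=(456.01, 265.49) c2=(449.63, 220.86) c3=(377.78, 234.81)

Intrinsics K: fx=550.9, fy=435.3, cx=320.3, cy=222.2
Marker side s = 0.183 m; corners in marker frame (Z=0):
  M0 = (-0.0915, +0.0915, 0)
  M1 = (+0.0915, +0.0915, 0)
  M2 = (+0.0915, -0.0915, 0)
  M3 = (-0.0915, -0.0915, 0)
rvec = (0.5623, -0.0414, -0.2438), |rvec| = θ = 0.61427 rad = 35.195°
Rodrigues: sinθ=0.57637, 1−cosθ=0.18281; R = I + sinθ·[k]× + (1−cosθ)·[k]×²:
    [+0.97037 +0.21748 -0.10526]
    [-0.24003 +0.81802 -0.52271]
    [-0.02757 +0.53249 +0.84599]
t = (0.2517, 0.0926, 1.4168) m
M0: Pc = R·M0+t = (+0.18281, +0.18941, +1.46805); u = 550.9·(+0.18281)/1.46805 + 320.3 = 388.9014, v = 435.3·(+0.18941)/1.46805 + 222.2 = 278.3638
M1: Pc = R·M1+t = (+0.36039, +0.14549, +1.46300); u = 550.9·(+0.36039)/1.46300 + 320.3 = 456.0060, v = 435.3·(+0.14549)/1.46300 + 222.2 = 265.4878
M2: Pc = R·M2+t = (+0.32059, -0.00421, +1.36555); u = 550.9·(+0.32059)/1.36555 + 320.3 = 449.6343, v = 435.3·(-0.00421)/1.36555 + 222.2 = 220.8573
M3: Pc = R·M3+t = (+0.14301, +0.03971, +1.37060); u = 550.9·(+0.14301)/1.37060 + 320.3 = 377.7823, v = 435.3·(+0.03971)/1.37060 + 222.2 = 234.8131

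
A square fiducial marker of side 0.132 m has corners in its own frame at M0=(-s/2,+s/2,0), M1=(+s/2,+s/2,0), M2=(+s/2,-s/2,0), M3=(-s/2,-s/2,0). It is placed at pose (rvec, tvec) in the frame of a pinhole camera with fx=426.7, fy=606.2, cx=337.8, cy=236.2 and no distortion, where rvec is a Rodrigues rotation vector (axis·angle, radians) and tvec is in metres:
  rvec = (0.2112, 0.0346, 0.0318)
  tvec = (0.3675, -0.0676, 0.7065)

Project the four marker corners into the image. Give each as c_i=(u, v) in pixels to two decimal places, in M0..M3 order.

Intrinsics K: fx=426.7, fy=606.2, cx=337.8, cy=236.2
Marker side s = 0.132 m; corners in marker frame (Z=0):
  M0 = (-0.0660, +0.0660, 0)
  M1 = (+0.0660, +0.0660, 0)
  M2 = (+0.0660, -0.0660, 0)
  M3 = (-0.0660, -0.0660, 0)
rvec = (0.2112, 0.0346, 0.0318), |rvec| = θ = 0.21637 rad = 12.397°
Rodrigues: sinθ=0.21468, 1−cosθ=0.02332; R = I + sinθ·[k]× + (1−cosθ)·[k]×²:
    [+0.99890 -0.02791 +0.03768]
    [+0.03519 +0.97728 -0.20901]
    [-0.03099 +0.21010 +0.97719]
t = (0.3675, -0.0676, 0.7065) m
M0: Pc = R·M0+t = (+0.29973, -0.00542, +0.72241); u = 426.7·(+0.29973)/0.72241 + 337.8 = 514.8388, v = 606.2·(-0.00542)/0.72241 + 236.2 = 231.6501
M1: Pc = R·M1+t = (+0.43159, -0.00078, +0.71832); u = 426.7·(+0.43159)/0.71832 + 337.8 = 594.1717, v = 606.2·(-0.00078)/0.71832 + 236.2 = 235.5444
M2: Pc = R·M2+t = (+0.43527, -0.12978, +0.69059); u = 426.7·(+0.43527)/0.69059 + 337.8 = 606.7441, v = 606.2·(-0.12978)/0.69059 + 236.2 = 122.2807
M3: Pc = R·M3+t = (+0.30341, -0.13442, +0.69468); u = 426.7·(+0.30341)/0.69468 + 337.8 = 524.1699, v = 606.2·(-0.13442)/0.69468 + 236.2 = 118.8977

c0=(514.84, 231.65) c1=(594.17, 235.54) c2=(606.74, 122.28) c3=(524.17, 118.90)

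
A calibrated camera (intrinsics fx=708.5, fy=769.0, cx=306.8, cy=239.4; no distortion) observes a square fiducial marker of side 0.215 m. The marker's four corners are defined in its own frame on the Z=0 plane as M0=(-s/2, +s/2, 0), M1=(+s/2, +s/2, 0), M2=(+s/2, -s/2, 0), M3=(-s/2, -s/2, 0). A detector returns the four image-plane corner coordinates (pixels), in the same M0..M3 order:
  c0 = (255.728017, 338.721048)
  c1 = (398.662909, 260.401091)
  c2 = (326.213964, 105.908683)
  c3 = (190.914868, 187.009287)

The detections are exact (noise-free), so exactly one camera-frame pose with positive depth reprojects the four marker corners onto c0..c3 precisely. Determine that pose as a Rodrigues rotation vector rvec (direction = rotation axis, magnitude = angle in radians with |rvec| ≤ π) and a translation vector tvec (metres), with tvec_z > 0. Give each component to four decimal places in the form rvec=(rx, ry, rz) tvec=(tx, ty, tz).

Intrinsics K: fx=708.5, fy=769.0, cx=306.8, cy=239.4
Marker side s = 0.215 m; corners in marker frame (Z=0):
  M0 = (-0.1075, +0.1075, 0)
  M1 = (+0.1075, +0.1075, 0)
  M2 = (+0.1075, -0.1075, 0)
  M3 = (-0.1075, -0.1075, 0)
Detected image corners:
  c0 = (255.728017, 338.721048) px
  c1 = (398.662909, 260.401091) px
  c2 = (326.213964, 105.908683) px
  c3 = (190.914868, 187.009287) px
Planar DLT: solve 8×8 A·h = b for H (H[2,2]=1):
  H  [+596.07391 +269.10535 +290.95962]
  H  [-409.43615 +674.07911 +222.35241]
  H  [-0.17296 -0.16996 +1.00000]
B = K⁻¹H; ‖b₁‖=1.048049, ‖b₂‖=1.048049; λ = 2/(‖b₁‖+‖b₂‖) = 0.954153, sign → tz>0 ⇒ λ=+0.954153
r₁ = λ·B[:,0] = (+0.87421,-0.45664,-0.16503); r₂ = λ·B[:,1] = (+0.43263,+0.88686,-0.16217)
r₃ = r₁×r₂ = (+0.22042,+0.07037,+0.97286); SVD([r₁ r₂ r₃]) → R = UVᵀ:
  R  [+0.87421 +0.43263 +0.22042]
  R  [-0.45664 +0.88686 +0.07037]
  R  [-0.16503 -0.16217 +0.97286]
t = (-0.02133, -0.02115, +0.95415) m
tr R = 2.733939; θ = arccos((tr R − 1)/2) = 0.521708 rad = 29.892°
axis k = ((R−Rᵀ)₃₂, (R−Rᵀ)₁₃, (R−Rᵀ)₂₁) / (2 sinθ) = (-0.233307, +0.386716, -0.892199)
rvec = θ·k = (-0.121718, +0.201753, -0.465467)

rvec=(-0.1217, 0.2018, -0.4655) tvec=(-0.0213, -0.0212, 0.9542)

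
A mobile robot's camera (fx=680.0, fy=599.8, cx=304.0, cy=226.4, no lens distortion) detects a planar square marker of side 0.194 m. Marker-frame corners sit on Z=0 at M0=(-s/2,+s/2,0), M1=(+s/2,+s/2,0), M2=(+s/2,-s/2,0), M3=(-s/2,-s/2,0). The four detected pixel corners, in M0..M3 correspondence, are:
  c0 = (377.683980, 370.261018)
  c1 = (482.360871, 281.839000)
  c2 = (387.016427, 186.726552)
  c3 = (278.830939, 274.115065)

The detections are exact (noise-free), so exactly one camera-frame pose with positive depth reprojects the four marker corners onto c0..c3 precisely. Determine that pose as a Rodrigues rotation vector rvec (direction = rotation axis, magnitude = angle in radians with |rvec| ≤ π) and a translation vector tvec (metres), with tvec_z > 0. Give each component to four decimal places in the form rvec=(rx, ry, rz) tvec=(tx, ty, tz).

Intrinsics K: fx=680.0, fy=599.8, cx=304.0, cy=226.4
Marker side s = 0.194 m; corners in marker frame (Z=0):
  M0 = (-0.0970, +0.0970, 0)
  M1 = (+0.0970, +0.0970, 0)
  M2 = (+0.0970, -0.0970, 0)
  M3 = (-0.0970, -0.0970, 0)
Detected image corners:
  c0 = (377.683980, 370.261018) px
  c1 = (482.360871, 281.839000) px
  c2 = (387.016427, 186.726552) px
  c3 = (278.830939, 274.115065) px
Planar DLT: solve 8×8 A·h = b for H (H[2,2]=1):
  H  [+592.52415 +525.11916 +382.37305]
  H  [-421.06871 +510.92793 +278.04447]
  H  [+0.11525 +0.06478 +1.00000]
B = K⁻¹H; ‖b₁‖=1.114096, ‖b₂‖=1.114096; λ = 2/(‖b₁‖+‖b₂‖) = 0.897589, sign → tz>0 ⇒ λ=+0.897589
r₁ = λ·B[:,0] = (+0.73587,-0.66917,+0.10345); r₂ = λ·B[:,1] = (+0.66715,+0.74265,+0.05814)
r₃ = r₁×r₂ = (-0.11574,+0.02623,+0.99293); SVD([r₁ r₂ r₃]) → R = UVᵀ:
  R  [+0.73587 +0.66715 -0.11574]
  R  [-0.66917 +0.74265 +0.02623]
  R  [+0.10345 +0.05814 +0.99293]
t = (+0.10345, +0.07728, +0.89759) m
tr R = 2.471453; θ = arccos((tr R − 1)/2) = 0.744057 rad = 42.631°
axis k = ((R−Rᵀ)₃₂, (R−Rᵀ)₁₃, (R−Rᵀ)₂₁) / (2 sinθ) = (+0.023560, -0.161815, -0.986540)
rvec = θ·k = (+0.017530, -0.120400, -0.734042)

rvec=(0.0175, -0.1204, -0.7340) tvec=(0.1035, 0.0773, 0.8976)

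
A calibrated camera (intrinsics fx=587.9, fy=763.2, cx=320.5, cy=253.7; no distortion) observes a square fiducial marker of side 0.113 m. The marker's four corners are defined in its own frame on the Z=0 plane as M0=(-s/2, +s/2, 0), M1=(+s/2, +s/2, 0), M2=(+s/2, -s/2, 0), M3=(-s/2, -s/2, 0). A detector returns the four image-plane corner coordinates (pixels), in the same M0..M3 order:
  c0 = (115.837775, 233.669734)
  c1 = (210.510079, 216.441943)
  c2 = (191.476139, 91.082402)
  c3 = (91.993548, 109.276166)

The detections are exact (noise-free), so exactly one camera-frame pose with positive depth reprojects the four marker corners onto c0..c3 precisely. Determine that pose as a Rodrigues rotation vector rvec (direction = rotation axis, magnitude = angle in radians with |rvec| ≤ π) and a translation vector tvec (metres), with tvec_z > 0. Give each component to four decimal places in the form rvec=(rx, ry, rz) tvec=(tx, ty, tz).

Intrinsics K: fx=587.9, fy=763.2, cx=320.5, cy=253.7
Marker side s = 0.113 m; corners in marker frame (Z=0):
  M0 = (-0.0565, +0.0565, 0)
  M1 = (+0.0565, +0.0565, 0)
  M2 = (+0.0565, -0.0565, 0)
  M3 = (-0.0565, -0.0565, 0)
Detected image corners:
  c0 = (115.837775, 233.669734) px
  c1 = (210.510079, 216.441943) px
  c2 = (191.476139, 91.082402) px
  c3 = (91.993548, 109.276166) px
Planar DLT: solve 8×8 A·h = b for H (H[2,2]=1):
  H  [+857.63760 +256.79015 +152.70412]
  H  [-157.61396 +1176.62746 +164.17227]
  H  [-0.00607 +0.43985 +1.00000]
B = K⁻¹H; ‖b₁‖=1.476371, ‖b₂‖=1.476371; λ = 2/(‖b₁‖+‖b₂‖) = 0.677337, sign → tz>0 ⇒ λ=+0.677337
r₁ = λ·B[:,0] = (+0.99035,-0.13851,-0.00411); r₂ = λ·B[:,1] = (+0.13344,+0.94522,+0.29792)
r₃ = r₁×r₂ = (-0.03738,-0.29560,+0.95458); SVD([r₁ r₂ r₃]) → R = UVᵀ:
  R  [+0.99035 +0.13344 -0.03738]
  R  [-0.13851 +0.94522 -0.29560]
  R  [-0.00411 +0.29792 +0.95458]
t = (-0.19332, -0.07946, +0.67734) m
tr R = 2.890150; θ = arccos((tr R − 1)/2) = 0.332973 rad = 19.078°
axis k = ((R−Rᵀ)₃₂, (R−Rᵀ)₁₃, (R−Rᵀ)₂₁) / (2 sinθ) = (+0.907932, -0.050886, -0.416017)
rvec = θ·k = (+0.302317, -0.016944, -0.138522)

rvec=(0.3023, -0.0169, -0.1385) tvec=(-0.1933, -0.0795, 0.6773)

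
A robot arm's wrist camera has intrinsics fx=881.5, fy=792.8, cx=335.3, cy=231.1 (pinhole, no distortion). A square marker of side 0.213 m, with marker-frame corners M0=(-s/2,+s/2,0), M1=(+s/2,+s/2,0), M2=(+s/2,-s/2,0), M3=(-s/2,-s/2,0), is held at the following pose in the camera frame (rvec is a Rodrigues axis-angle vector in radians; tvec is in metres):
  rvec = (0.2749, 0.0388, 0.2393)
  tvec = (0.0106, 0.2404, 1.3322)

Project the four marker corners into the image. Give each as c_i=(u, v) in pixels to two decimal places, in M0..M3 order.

c0=(259.47, 414.14) c1=(393.38, 443.98) c2=(428.94, 332.37) c3=(289.02, 301.29)

Intrinsics K: fx=881.5, fy=792.8, cx=335.3, cy=231.1
Marker side s = 0.213 m; corners in marker frame (Z=0):
  M0 = (-0.1065, +0.1065, 0)
  M1 = (+0.1065, +0.1065, 0)
  M2 = (+0.1065, -0.1065, 0)
  M3 = (-0.1065, -0.1065, 0)
rvec = (0.2749, 0.0388, 0.2393), |rvec| = θ = 0.36652 rad = 21.000°
Rodrigues: sinθ=0.35837, 1−cosθ=0.06642; R = I + sinθ·[k]× + (1−cosθ)·[k]×²:
    [+0.97094 -0.22870 +0.07046]
    [+0.23925 +0.93432 -0.26420]
    [-0.00541 +0.27338 +0.96189]
t = (0.0106, 0.2404, 1.3322) m
M0: Pc = R·M0+t = (-0.11716, +0.31443, +1.36189); u = 881.5·(-0.11716)/1.36189 + 335.3 = 259.4653, v = 792.8·(+0.31443)/1.36189 + 231.1 = 414.1368
M1: Pc = R·M1+t = (+0.08965, +0.36539, +1.36074); u = 881.5·(+0.08965)/1.36074 + 335.3 = 393.3751, v = 792.8·(+0.36539)/1.36074 + 231.1 = 443.9828
M2: Pc = R·M2+t = (+0.13836, +0.16637, +1.30251); u = 881.5·(+0.13836)/1.30251 + 335.3 = 428.9396, v = 792.8·(+0.16637)/1.30251 + 231.1 = 332.3676
M3: Pc = R·M3+t = (-0.06845, +0.11541, +1.30366); u = 881.5·(-0.06845)/1.30366 + 335.3 = 289.0171, v = 792.8·(+0.11541)/1.30366 + 231.1 = 301.2873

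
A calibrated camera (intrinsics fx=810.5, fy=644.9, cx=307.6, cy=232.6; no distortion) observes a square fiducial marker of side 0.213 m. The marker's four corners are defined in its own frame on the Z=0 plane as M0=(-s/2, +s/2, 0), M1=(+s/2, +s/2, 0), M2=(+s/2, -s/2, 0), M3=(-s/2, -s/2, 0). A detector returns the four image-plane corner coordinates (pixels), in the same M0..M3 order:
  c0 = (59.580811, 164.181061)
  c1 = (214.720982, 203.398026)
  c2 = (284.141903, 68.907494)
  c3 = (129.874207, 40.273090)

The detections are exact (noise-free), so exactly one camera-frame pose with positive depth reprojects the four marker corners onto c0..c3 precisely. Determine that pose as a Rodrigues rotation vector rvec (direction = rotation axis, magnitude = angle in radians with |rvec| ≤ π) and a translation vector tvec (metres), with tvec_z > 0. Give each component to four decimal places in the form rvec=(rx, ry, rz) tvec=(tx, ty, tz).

rvec=(-0.2273, 0.2945, 0.3362) tvec=(-0.1608, -0.1693, 0.9472)

Intrinsics K: fx=810.5, fy=644.9, cx=307.6, cy=232.6
Marker side s = 0.213 m; corners in marker frame (Z=0):
  M0 = (-0.1065, +0.1065, 0)
  M1 = (+0.1065, +0.1065, 0)
  M2 = (+0.1065, -0.1065, 0)
  M3 = (-0.1065, -0.1065, 0)
Detected image corners:
  c0 = (59.580811, 164.181061) px
  c1 = (214.720982, 203.398026) px
  c2 = (284.141903, 68.907494) px
  c3 = (129.874207, 40.273090) px
Planar DLT: solve 8×8 A·h = b for H (H[2,2]=1):
  H  [+668.18164 -358.82795 +169.96410]
  H  [+118.56724 +584.35211 +117.34922]
  H  [-0.33757 -0.17891 +1.00000]
B = K⁻¹H; ‖b₁‖=1.055768, ‖b₂‖=1.055768; λ = 2/(‖b₁‖+‖b₂‖) = 0.947178, sign → tz>0 ⇒ λ=+0.947178
r₁ = λ·B[:,0] = (+0.90221,+0.28946,-0.31974); r₂ = λ·B[:,1] = (-0.35503,+0.91937,-0.16946)
r₃ = r₁×r₂ = (+0.24491,+0.26640,+0.93223); SVD([r₁ r₂ r₃]) → R = UVᵀ:
  R  [+0.90221 -0.35503 +0.24491]
  R  [+0.28946 +0.91937 +0.26640]
  R  [-0.31974 -0.16946 +0.93223]
t = (-0.16085, -0.16927, +0.94718) m
tr R = 2.753806; θ = arccos((tr R − 1)/2) = 0.501416 rad = 28.729°
axis k = ((R−Rᵀ)₃₂, (R−Rᵀ)₁₃, (R−Rᵀ)₂₁) / (2 sinθ) = (-0.453390, +0.587355, +0.670412)
rvec = θ·k = (-0.227337, +0.294509, +0.336155)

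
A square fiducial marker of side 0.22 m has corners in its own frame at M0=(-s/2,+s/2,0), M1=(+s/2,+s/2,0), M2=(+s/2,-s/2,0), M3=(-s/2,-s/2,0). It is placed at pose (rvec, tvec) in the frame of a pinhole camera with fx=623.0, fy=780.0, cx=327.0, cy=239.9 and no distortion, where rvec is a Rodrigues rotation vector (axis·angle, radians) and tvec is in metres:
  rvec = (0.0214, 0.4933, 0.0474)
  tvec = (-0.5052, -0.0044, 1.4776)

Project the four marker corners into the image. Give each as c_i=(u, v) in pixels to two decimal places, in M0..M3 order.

c0=(80.58, 290.72) c1=(147.02, 300.50) c2=(150.01, 180.29) c3=(83.07, 178.66)

Intrinsics K: fx=623.0, fy=780.0, cx=327.0, cy=239.9
Marker side s = 0.22 m; corners in marker frame (Z=0):
  M0 = (-0.1100, +0.1100, 0)
  M1 = (+0.1100, +0.1100, 0)
  M2 = (+0.1100, -0.1100, 0)
  M3 = (-0.1100, -0.1100, 0)
rvec = (0.0214, 0.4933, 0.0474), |rvec| = θ = 0.49603 rad = 28.421°
Rodrigues: sinθ=0.47594, 1−cosθ=0.12052; R = I + sinθ·[k]× + (1−cosθ)·[k]×²:
    [+0.87970 -0.04031 +0.47381]
    [+0.05065 +0.99868 -0.00908]
    [-0.47282 +0.03199 +0.88058]
t = (-0.5052, -0.0044, 1.4776) m
M0: Pc = R·M0+t = (-0.60640, +0.09988, +1.53313); u = 623.0·(-0.60640)/1.53313 + 327.0 = 80.5837, v = 780.0·(+0.09988)/1.53313 + 239.9 = 290.7167
M1: Pc = R·M1+t = (-0.41287, +0.11103, +1.42911); u = 623.0·(-0.41287)/1.42911 + 327.0 = 147.0164, v = 780.0·(+0.11103)/1.42911 + 239.9 = 300.4974
M2: Pc = R·M2+t = (-0.40400, -0.10868, +1.42207); u = 623.0·(-0.40400)/1.42207 + 327.0 = 150.0108, v = 780.0·(-0.10868)/1.42207 + 239.9 = 180.2880
M3: Pc = R·M3+t = (-0.59753, -0.11983, +1.52609); u = 623.0·(-0.59753)/1.52609 + 327.0 = 83.0676, v = 780.0·(-0.11983)/1.52609 + 239.9 = 178.6559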